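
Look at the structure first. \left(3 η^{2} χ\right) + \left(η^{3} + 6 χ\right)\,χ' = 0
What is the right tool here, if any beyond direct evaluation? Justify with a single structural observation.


Best approach: the exact-equation method — the mixed-partials test passes for 3 η^{2} χ and η^{3} + 6 χ, so a potential function exists as presented.


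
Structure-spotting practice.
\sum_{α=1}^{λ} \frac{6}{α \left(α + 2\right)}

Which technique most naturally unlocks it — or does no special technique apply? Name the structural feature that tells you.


Technique: telescoping — \frac{6}{α \left(α + 2\right)} hides a difference of shifted reciprocals — decompose it and the middle of the sum vanishes.


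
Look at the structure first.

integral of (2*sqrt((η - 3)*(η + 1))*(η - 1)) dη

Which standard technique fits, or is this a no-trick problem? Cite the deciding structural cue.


Diagnosis: u-substitution — collected, the integrand has one factor that is, up to a constant, the derivative of an inner expression the rest depends on — substitute for that inner expression.


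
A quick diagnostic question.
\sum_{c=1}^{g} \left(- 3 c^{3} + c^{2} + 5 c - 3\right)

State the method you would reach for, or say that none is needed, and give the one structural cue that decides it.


Diagnosis: no special technique — constant-multiple powers of c with no cancellation partners and no common ratio — use the standard power-sum formulas.


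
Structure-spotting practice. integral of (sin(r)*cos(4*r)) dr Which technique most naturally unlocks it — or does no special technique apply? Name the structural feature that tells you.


Technique: a trigonometric identity — the product sin(r)*cos(4*r) converts to a sum of single-frequency sinusoids via the product-to-sum identity.


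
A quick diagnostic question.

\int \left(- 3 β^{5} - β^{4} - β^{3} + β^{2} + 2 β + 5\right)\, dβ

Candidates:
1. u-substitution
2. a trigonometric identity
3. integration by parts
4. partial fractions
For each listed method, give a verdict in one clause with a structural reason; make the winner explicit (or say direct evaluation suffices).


Best approach: no special technique — every term is a constant multiple of a power of β; term-wise power-rule integration needs no preliminary transformation.
- u-substitution: no substitution does more than relabel what direct integration already handles.
- a trigonometric identity: there is no trigonometric structure at all — the integrand carries no sine or cosine to rewrite.
- integration by parts: splitting off a factor buys nothing — the integrand integrates directly without parts.
- partial fractions — the expression is not a ratio of polynomials that decomposes further.


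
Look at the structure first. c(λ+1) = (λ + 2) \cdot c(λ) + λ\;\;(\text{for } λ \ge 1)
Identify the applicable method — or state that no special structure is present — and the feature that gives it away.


Best approach: a summation factor — normalize by the running product of λ + 2: the left side becomes a difference, and differences sum.


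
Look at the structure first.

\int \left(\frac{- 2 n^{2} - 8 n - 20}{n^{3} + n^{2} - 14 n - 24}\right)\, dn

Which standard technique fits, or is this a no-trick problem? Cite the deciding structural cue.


Diagnosis: partial fractions — once n^{3} + n^{2} - 14 n - 24 is factored, each root contributes a simple-fraction term; integrate them one at a time.


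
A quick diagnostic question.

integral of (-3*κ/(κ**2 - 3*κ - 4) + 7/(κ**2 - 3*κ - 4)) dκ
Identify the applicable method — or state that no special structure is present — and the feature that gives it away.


Best approach: partial fractions — once κ**2 - 3*κ - 4 is factored, each root contributes a simple-fraction term; integrate them one at a time.


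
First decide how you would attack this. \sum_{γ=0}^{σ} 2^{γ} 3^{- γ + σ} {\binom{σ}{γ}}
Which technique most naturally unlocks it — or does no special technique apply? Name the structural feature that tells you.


Verdict: the binomial theorem — binomial coefficients against complementary powers of 2 and 3: recognize the binomial expansion and resum.


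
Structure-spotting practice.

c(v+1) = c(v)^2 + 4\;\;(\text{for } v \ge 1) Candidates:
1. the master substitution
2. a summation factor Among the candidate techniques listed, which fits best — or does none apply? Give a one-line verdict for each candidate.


Technique: no special technique — nonlinear feedback in the recursion rules out every root- or factor-based technique.
- the master substitution — the recursion steps by a constant offset, so exponential reindexing is pointless.
- a summation factor: no summation factor applies — the rule is not linear in the sequence values.


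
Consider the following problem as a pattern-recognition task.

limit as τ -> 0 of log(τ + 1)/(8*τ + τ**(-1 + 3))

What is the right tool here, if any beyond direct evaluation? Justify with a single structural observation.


Technique: l'Hôpital's rule (0/0) — plug in 0: top and bottom both hit zero, so differentiate each and retry. Known elementary limits would finish this too — the rule just bypasses the case analysis.


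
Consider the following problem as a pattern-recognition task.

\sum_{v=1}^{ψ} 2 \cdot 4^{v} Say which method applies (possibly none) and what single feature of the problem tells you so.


Best approach: the geometric series formula — each summand is the previous one scaled by 4; that constant multiplier is itself the geometric structure.


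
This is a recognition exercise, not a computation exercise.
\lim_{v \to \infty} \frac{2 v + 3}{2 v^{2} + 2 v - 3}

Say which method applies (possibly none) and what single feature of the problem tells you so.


Best approach: dominant-term comparison — divide through by the highest power of v; every lower-order term dies and the dominant terms decide the limit. As a single quotient, the ∞/∞ shape would yield to repeated differentiation as well — the growth comparison gets there in one look.


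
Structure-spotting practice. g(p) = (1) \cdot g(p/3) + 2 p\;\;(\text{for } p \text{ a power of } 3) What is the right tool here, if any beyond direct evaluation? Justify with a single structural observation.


Technique: the master substitution — the argument shrinks by the factor 3, so measure the index on a logarithmic scale and the recursion becomes a shift.


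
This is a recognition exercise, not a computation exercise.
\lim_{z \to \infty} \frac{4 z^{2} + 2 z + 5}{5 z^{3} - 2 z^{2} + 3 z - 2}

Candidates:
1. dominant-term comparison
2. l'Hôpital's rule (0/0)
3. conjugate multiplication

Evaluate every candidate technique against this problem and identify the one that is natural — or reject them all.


Technique: dominant-term comparison — divide through by the highest power of z; every lower-order term dies and the dominant terms decide the limit.
- dominant-term comparison — applicable, and directly so.
- l'Hôpital's rule (0/0): as a single quotient the expression runs to ∞/∞ at the limit point — an at-infinity form of the rule would apply, though the leading-growth comparison is the direct reading.
- conjugate multiplication: no divergent radical difference is present for a conjugate pair to cancel.


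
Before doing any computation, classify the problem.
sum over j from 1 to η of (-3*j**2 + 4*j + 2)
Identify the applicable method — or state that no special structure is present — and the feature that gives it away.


Method: no special technique — no ratio, no shift structure, no binomial pattern: sum the constant-multiple powers of j with known formulas.


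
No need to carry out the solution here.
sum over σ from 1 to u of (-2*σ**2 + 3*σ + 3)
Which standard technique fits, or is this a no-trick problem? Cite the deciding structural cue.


Diagnosis: no special technique — recognize the absence of structure: constant-multiple powers of σ summed plainly, no special method required.


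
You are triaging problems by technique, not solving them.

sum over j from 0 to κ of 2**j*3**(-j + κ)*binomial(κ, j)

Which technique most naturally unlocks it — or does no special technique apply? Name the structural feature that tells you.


Method: the binomial theorem — terms weighting binomial(κ, j) against matched powers of 2 and 3 reassemble into (2 + 3)^κ by the binomial theorem.


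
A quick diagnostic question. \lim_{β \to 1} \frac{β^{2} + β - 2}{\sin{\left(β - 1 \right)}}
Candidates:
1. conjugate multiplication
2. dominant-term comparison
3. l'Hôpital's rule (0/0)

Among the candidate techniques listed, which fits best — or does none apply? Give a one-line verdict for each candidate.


Diagnosis: l'Hôpital's rule (0/0) — the 0/0 form at 1 is the signature situation for l'Hôpital's rule. The standard small-argument limits would also carry it; the rule is the systematic route.
- conjugate multiplication: there are no radicals in tension whose conjugate would simplify matters.
- dominant-term comparison — no ranking of term growth rates resolves the limit here.
- l'Hôpital's rule (0/0): yes — fits the structure here.


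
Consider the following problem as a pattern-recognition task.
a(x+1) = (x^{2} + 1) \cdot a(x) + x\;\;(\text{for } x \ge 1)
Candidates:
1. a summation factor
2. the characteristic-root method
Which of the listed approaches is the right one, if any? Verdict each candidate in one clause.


Verdict: a summation factor — with the index-dependent coefficient x^{2} + 1, dividing by the cumulative product turns the left side into a pure difference.
- a summation factor: yes, a natural case for it.
- the characteristic-root method: the coefficients change with the index, which the root method cannot absorb.


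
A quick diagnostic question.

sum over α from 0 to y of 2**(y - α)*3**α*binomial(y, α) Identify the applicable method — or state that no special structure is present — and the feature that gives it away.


Diagnosis: the binomial theorem — terms weighting binomial(y, α) against matched powers of 3 and 2 reassemble into (3 + 2)^y by the binomial theorem.


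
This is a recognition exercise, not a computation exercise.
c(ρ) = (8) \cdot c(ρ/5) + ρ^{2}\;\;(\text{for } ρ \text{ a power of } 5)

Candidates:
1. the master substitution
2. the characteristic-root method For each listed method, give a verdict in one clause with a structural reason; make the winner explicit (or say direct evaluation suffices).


Technique: the master substitution — the argument shrinks by the factor 5, so measure the index on a logarithmic scale and the recursion becomes a shift.
- the master substitution — a fit — the right tool for this form.
- the characteristic-root method — a divided-index call is not the fixed-shift linear shape that characteristic roots solve.


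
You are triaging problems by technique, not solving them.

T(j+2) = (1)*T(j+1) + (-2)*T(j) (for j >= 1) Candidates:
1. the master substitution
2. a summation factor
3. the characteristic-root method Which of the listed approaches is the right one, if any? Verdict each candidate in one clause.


Diagnosis: the characteristic-root method — linear, homogeneous, constant coefficients: solutions of the form r^j exist — find the roots of the characteristic polynomial.
- the master substitution — with no divided-index recursive call, reindexing by powers of a base buys nothing.
- a summation factor: the recurrence reaches back more than one step, outside the first-order family a summation factor normalizes.
- the characteristic-root method — a fit — the right tool for this form.


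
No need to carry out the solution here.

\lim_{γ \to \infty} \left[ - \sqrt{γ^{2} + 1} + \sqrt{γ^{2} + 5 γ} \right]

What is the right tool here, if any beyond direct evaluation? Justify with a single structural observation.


Method: conjugate multiplication — neither \sqrt{γ^{2} + 5 γ} nor \sqrt{γ^{2} + 1} converges alone, so rewrite their difference as a conjugate-rationalized quotient first.


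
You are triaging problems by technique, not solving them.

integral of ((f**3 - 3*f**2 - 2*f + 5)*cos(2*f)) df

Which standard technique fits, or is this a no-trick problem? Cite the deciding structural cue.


Best approach: integration by parts — differentiate f**3 - 3*f**2 - 2*f + 5, integrate cos(2*f): each pass lowers the polynomial degree, so parts terminates.


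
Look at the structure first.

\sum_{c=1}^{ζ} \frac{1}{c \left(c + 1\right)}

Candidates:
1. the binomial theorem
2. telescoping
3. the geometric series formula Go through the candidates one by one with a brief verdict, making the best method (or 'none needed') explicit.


Diagnosis: telescoping — \frac{1}{c \left(c + 1\right)} decomposes into shift-paired simple fractions; the series telescopes to finitely many boundary pieces.
- the binomial theorem: the terms lack the binomial-coefficient-weighted complementary-power pattern of an expansion.
- telescoping — yes, a natural case for it.
- the geometric series formula: the term-to-term ratio drifts with the index — the one thing the geometric formula cannot absorb.


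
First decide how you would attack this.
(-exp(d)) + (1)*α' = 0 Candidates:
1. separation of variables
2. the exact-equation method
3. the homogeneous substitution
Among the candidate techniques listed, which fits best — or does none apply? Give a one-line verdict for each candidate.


Best approach: no special technique — with α absent the equation is not coupled at all: direct integration in d.
- separation of variables: separation is only trivially available — with the unknown absent from the slope this is a direct integration, not a separation problem.
- the exact-equation method: no dependence on the unknown anywhere: exactness is a label without content here.
- the homogeneous substitution — the slope is not a function of the ratio of the variables alone.


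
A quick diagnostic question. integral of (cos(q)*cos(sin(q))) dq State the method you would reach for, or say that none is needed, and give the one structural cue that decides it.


Diagnosis: u-substitution — a chain-rule shadow: cos(q) alongside a function of sin(q) means u = sin(q) unwinds the composition in one step.


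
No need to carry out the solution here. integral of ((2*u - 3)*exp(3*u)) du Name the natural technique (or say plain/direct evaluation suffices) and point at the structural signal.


Diagnosis: integration by parts — a polynomial factor 2*u - 3 multiplies exp(3*u); differentiating 2*u - 3 lowers its degree while exp(3*u) integrates cleanly, so parts wins.


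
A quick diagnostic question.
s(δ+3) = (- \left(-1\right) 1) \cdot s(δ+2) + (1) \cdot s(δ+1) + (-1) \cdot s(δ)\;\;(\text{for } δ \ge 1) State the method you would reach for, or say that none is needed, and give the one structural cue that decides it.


Best approach: the characteristic-root method — shift-invariance with fixed coefficients calls for exponential trials; the characteristic polynomial finds every r^δ.


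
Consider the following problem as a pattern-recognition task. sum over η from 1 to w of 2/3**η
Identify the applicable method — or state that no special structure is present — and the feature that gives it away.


Technique: the geometric series formula — consecutive terms stand in a fixed index-free ratio — the geometric sum formula closes it.


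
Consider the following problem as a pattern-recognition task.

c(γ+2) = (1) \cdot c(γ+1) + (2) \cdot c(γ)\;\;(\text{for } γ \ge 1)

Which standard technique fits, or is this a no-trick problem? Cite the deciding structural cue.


Best approach: the characteristic-root method — linear, homogeneous, constant coefficients: solutions of the form r^γ exist — find the roots of the characteristic polynomial.


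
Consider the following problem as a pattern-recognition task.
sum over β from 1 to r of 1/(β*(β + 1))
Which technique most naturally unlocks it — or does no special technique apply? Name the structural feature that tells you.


Diagnosis: telescoping — the summand 1/(β*(β + 1)) decomposes into fractions whose poles differ by an integer shift — the series collapses.


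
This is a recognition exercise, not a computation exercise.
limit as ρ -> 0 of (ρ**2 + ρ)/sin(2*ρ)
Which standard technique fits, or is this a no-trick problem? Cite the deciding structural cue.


Best approach: l'Hôpital's rule (0/0) — plug in 0: top and bottom both hit zero, so differentiate each and retry. The standard small-argument limits would also carry it; the rule is the systematic route.


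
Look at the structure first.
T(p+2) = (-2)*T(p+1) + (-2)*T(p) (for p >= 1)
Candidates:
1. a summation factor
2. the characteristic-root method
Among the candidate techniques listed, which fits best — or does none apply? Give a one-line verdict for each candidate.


Best approach: the characteristic-root method — the recurrence is linear and homogeneous with constant coefficients, so the ansatz r^p turns it into a polynomial equation for r.
- a summation factor — a summation factor telescopes one-step recursions; this one carries higher-order memory.
- the characteristic-root method: yes — fits the structure here.


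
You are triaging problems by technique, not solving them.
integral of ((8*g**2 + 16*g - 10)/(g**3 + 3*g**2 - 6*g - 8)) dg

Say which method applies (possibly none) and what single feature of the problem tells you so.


Technique: partial fractions — g**3 + 3*g**2 - 6*g - 8 splits into linear pieces, so the quotient is a sum of simple fractions — decompose before integrating.


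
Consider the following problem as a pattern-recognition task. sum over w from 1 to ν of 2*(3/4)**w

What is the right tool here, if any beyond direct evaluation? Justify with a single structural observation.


Best approach: the geometric series formula — term-over-term division gives 3/4 every time — index-free ratio, geometric sum formula applies.


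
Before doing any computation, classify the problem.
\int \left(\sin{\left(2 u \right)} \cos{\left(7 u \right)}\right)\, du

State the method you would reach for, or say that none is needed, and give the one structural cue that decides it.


Method: a trigonometric identity — apply product-to-sum to \sin{\left(2 u \right)} \cos{\left(7 u \right)}: two clean single-angle terms replace one awkward product.


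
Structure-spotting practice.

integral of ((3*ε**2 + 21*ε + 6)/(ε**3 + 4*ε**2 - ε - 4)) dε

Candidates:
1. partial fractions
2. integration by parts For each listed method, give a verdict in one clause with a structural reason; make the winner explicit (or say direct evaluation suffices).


Verdict: partial fractions — a proper rational integrand whose denominator splits into simpler factors — decompose into partial fractions first.
- partial fractions — yes, a natural case for it.
- integration by parts — there is no nonconstant-polynomial-times-kernel split with an exp, sine, cosine (degree-1 argument), or logarithm partner.


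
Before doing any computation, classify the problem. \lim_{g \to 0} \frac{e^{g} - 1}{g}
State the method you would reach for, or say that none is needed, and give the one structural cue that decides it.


Method: l'Hôpital's rule (0/0) — numerator and denominator both vanish at 0 — a genuine 0/0 form, which is exactly when l'Hôpital applies. A local series expansion at the point resolves it as well; the rule is the packaged version of that step.


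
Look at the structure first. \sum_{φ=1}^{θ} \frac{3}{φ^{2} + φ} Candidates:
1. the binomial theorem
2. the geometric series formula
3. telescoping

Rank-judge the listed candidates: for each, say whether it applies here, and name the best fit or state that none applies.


Verdict: telescoping — poles of \frac{3}{φ^{2} + φ} differ by an integer, the telltale of a telescoping partial-fraction sum.
- the binomial theorem — the terms do not reassemble into a binomial power.
- the geometric series formula — consecutive terms are not related by a fixed multiplier.
- telescoping: applicable, and directly so.


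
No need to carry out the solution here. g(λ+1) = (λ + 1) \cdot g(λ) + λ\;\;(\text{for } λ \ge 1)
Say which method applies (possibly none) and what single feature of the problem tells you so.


Technique: a summation factor — an index-dependent multiplier λ + 1 rules out characteristic roots; a summation factor converts it to a pure difference.


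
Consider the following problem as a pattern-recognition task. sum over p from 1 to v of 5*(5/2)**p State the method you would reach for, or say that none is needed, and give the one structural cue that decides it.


Verdict: the geometric series formula — check a ratio of consecutive terms: it is 5/2, independent of the index, so the geometric formula closes the sum.


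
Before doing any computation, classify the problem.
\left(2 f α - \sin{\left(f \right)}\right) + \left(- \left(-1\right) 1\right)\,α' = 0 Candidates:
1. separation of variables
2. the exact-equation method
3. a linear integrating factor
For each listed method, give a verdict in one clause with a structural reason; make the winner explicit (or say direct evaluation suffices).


Method: a linear integrating factor — α appears only to the first power with coefficient 2 f — the classic integrating-factor setup.
- separation of variables: no algebra isolates the independent variable on one side and the unknown on the other.
- the exact-equation method — the mixed-partials test fails on this split — it is not an exact differential as presented.
- a linear integrating factor: applies; the problem has the shape this method handles.


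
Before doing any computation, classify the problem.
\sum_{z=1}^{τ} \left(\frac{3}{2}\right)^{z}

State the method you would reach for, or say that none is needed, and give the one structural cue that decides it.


Method: the geometric series formula — each summand is the previous one scaled by \frac{3}{2}; that constant multiplier is itself the geometric structure.


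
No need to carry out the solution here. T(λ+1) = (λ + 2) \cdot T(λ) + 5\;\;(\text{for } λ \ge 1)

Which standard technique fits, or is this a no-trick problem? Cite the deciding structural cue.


Technique: a summation factor — one step of memory with a weight λ + 2 that changes as the index grows — the summation-factor construction is built for this.


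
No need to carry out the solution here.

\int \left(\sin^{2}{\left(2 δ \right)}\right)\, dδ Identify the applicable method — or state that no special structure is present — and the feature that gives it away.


Technique: a trigonometric identity — \sin^{2}{\left(2 δ \right)} calls for power reduction: rewrite via double angles before any antiderivative is attempted.


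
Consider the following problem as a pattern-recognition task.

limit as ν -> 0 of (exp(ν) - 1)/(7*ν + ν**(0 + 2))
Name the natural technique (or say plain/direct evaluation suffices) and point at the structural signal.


Diagnosis: l'Hôpital's rule (0/0) — both numerator and denominator vanish at 0: the genuine 0/0 indeterminate that l'Hôpital exists for. Known elementary limits would finish this too — the rule just bypasses the case analysis.


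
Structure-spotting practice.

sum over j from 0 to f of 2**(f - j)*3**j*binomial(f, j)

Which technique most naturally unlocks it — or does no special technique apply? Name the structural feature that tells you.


Best approach: the binomial theorem — binomial(f, j) weighting matched powers of 3 and 2 is the expanded form of (3 + 2)^f — fold it back up.


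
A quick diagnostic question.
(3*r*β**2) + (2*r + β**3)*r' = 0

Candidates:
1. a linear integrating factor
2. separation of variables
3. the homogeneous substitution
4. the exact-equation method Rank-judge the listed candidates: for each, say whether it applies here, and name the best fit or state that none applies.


Method: the exact-equation method — this form is already the differential of something: the matching mixed partials of 3*r*β**2 and 2*r + β**3 prove it.
- a linear integrating factor: a nonlinear term in the unknown puts this outside the integrating-factor template.
- separation of variables: the two dependences are entangled, not a clean product of one-variable pieces.
- the homogeneous substitution: the slope is not a function of the ratio of the variables alone.
- the exact-equation method: yes, a natural case for it.


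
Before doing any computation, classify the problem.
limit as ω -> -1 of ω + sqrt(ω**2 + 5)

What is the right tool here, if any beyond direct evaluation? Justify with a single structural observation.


Method: no special technique — the expression is continuous at -1 — substitute and evaluate; no indeterminate form appears.


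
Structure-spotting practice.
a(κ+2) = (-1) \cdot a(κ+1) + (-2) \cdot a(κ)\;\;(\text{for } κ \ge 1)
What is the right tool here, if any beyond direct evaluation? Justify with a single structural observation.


Diagnosis: the characteristic-root method — fixed numeric weights on consecutive terms and no forcing term added: the root method in its home territory.


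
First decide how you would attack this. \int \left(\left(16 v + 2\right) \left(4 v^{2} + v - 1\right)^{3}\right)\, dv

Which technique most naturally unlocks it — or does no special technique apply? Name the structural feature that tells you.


Diagnosis: u-substitution — spotting that 16 v + 2 is a constant multiple of the derivative of 4 v^{2} + v - 1 is the key observation — substitute u = 4 v^{2} + v - 1 and the integral becomes one-dimensional in u. A patient expand-and-integrate also lands it; recognizing the inner expression is the shortcut.


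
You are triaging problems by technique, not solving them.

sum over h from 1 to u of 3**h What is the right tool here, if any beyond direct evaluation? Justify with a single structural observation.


Best approach: the geometric series formula — consecutive terms stand in a fixed index-free ratio — the geometric sum formula closes it.


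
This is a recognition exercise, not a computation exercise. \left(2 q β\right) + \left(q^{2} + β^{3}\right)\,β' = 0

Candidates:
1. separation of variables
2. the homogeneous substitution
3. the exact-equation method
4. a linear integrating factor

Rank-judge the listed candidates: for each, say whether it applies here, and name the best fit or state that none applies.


Diagnosis: the exact-equation method — d/dβ of 2 q β equals d/dq of q^{2} + β^{3}: the form is a total differential of one potential — integrate it exactly.
- separation of variables — the two dependences are entangled, not a clean product of one-variable pieces.
- the homogeneous substitution — the slope changes under joint rescaling, failing the degree-zero test.
- the exact-equation method — applies; the problem has the shape this method handles.
- a linear integrating factor — a nonlinear term in the unknown puts this outside the integrating-factor template.


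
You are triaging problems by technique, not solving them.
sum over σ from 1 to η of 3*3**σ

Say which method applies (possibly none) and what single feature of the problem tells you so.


Best approach: the geometric series formula — term-over-term division gives 3 every time — index-free ratio, geometric sum formula applies.


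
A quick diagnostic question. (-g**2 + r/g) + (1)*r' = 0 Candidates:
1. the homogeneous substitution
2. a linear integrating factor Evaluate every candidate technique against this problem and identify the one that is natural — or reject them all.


Method: a linear integrating factor — linear in the unknown with genuine forcing: multiply through by the exponential of the integrated coefficient and the left side closes into one derivative.
- the homogeneous substitution — the slope changes under joint rescaling, failing the degree-zero test.
- a linear integrating factor: applies; the problem has the shape this method handles.


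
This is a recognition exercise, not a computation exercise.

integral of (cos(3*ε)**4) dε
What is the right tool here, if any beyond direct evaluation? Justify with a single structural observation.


Technique: a trigonometric identity — an even power like cos(3*ε)**4 flattens under the half-angle identity into first-degree cosines you can integrate directly.


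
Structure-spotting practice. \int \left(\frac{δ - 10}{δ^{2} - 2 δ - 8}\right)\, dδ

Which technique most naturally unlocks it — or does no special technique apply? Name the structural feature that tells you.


Verdict: partial fractions — the bottom, δ^{2} - 2 δ - 8, comes apart into simple factors, and a proper rational function over split factors decomposes.


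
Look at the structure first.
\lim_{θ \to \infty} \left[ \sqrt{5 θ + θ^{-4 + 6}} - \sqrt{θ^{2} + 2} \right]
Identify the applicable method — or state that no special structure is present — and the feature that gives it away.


Method: conjugate multiplication — an infinity-minus-infinity difference with a surviving radical — multiply by the conjugate to cancel the divergence.


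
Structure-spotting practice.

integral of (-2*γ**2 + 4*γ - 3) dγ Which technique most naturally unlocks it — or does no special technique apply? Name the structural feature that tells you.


Method: no special technique — scan for structure and find none: constant multiples of powers of γ, integrate directly.


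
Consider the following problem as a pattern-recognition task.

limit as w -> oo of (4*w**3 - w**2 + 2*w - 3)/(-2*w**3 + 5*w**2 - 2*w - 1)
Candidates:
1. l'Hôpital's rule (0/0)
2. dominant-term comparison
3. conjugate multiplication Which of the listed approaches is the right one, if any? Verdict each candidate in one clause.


Best approach: dominant-term comparison — divide through by the highest power of w; every lower-order term dies and the dominant terms decide the limit.
- l'Hôpital's rule (0/0): viewed as a single quotient this runs to ∞/∞, not the 0/0 clash this candidate addresses; an at-infinity variant of the rule would resolve it, but comparing leading growth reads the answer without differentiating.
- dominant-term comparison: applies; the problem has the shape this method handles.
- conjugate multiplication — there is no infinity-minus-infinity radical difference to rationalize.


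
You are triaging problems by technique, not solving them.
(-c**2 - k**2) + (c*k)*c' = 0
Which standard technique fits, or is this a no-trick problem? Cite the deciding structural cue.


Best approach: the homogeneous substitution — solved for the derivative, the right side is unchanged under scaling k and c together — it depends only on the ratio c/k, so substitute a single ratio variable. Rearranged, this also fits the Bernoulli template directly; the homogeneous substitution reads the structure without the rearrangement.


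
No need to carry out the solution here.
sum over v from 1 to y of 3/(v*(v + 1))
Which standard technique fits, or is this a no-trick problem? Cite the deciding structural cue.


Technique: telescoping — poles of 3/(v*(v + 1)) differ by an integer, the telltale of a telescoping partial-fraction sum.


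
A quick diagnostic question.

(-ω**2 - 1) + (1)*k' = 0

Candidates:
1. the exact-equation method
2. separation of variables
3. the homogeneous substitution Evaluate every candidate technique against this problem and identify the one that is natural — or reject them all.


Diagnosis: no special technique — with k absent the equation is not coupled at all: direct integration in ω.
- the exact-equation method — the unknown never enters the equation — exactness holds emptily, with nothing for the method to add.
- separation of variables — separation is only trivially available — with the unknown absent from the slope this is a direct integration, not a separation problem.
- the homogeneous substitution: rescaling both variables together changes the slope, so no ratio substitution collapses it.


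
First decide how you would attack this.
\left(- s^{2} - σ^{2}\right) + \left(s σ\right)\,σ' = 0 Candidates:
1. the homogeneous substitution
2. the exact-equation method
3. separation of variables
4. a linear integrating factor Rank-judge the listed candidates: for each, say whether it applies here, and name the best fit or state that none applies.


Technique: the homogeneous substitution — the slope's numerator and denominator share total degree; set v = σ/s and the equation drops to separable form. This doubles as a Bernoulli equation in the unknown as written; the homogeneous route needs no setup at all.
- the homogeneous substitution — yes, a natural case for it.
- the exact-equation method — exactness fails on the nose — the mixed partials do not match.
- separation of variables: the two dependences are entangled, not a clean product of one-variable pieces.
- a linear integrating factor — a nonlinear term in the unknown puts this outside the integrating-factor template.


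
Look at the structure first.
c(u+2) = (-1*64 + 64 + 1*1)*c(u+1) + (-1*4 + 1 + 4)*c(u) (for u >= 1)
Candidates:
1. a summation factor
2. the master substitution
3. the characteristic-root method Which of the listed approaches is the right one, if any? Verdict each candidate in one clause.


Method: the characteristic-root method — try a geometric ansatz r^u: constant coefficients turn the recurrence into one polynomial equation in r.
- a summation factor — a summation factor telescopes one-step recursions; this one carries higher-order memory.
- the master substitution: this is shift-type recursion, outside the divide-and-conquer template.
- the characteristic-root method — applicable, and directly so.


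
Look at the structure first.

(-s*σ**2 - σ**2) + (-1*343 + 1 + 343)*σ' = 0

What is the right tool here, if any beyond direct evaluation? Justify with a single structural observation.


Method: separation of variables — all dependence on the two variables factors apart, the defining separable shape.


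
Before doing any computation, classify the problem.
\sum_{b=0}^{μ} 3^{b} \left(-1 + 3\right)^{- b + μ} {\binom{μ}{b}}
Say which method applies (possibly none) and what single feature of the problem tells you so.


Method: the binomial theorem — {\binom{μ}{b}} weighting matched powers of 3 and (-1 + 3) is the expanded form of (3 + (-1 + 3))^μ — fold it back up.


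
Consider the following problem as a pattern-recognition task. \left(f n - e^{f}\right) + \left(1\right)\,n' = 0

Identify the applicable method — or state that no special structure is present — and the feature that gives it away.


Method: a linear integrating factor — n enters only linearly with coefficient f; multiply by exp of the integral of f and the left side becomes one derivative.


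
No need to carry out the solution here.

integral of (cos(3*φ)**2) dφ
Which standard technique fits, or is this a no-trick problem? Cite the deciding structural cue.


Best approach: a trigonometric identity — cos(3*φ)**2 is the textbook power-reduction case — identities first, antiderivatives second.


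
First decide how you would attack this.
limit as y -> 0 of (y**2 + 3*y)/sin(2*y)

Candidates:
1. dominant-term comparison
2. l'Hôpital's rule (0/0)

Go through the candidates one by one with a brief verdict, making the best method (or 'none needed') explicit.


Diagnosis: l'Hôpital's rule (0/0) — the 0/0 form at 0 is the signature situation for l'Hôpital's rule. A first-order expansion at the point is an equally standard path; the rule packages it.
- dominant-term comparison — leading-power comparison does not apply to this form.
- l'Hôpital's rule (0/0) — a fit — the right tool for this form.


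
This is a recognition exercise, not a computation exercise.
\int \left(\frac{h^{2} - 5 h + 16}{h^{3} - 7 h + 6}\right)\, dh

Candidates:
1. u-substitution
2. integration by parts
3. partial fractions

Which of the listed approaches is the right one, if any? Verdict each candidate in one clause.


Technique: partial fractions — a proper rational integrand over the factorable h^{3} - 7 h + 6: partial fractions reduce it to elementary pieces.
- u-substitution — no subexpression of the integrand pairs with its own derivative as a factor — individual terms may offer their own substitutions, but any change of variable covering the whole integral would have to be constructed from outside the expression.
- integration by parts — there is no nonconstant-polynomial-times-kernel split with an exp, sine, cosine (degree-1 argument), or logarithm partner.
- partial fractions — applies; the problem has the shape this method handles.


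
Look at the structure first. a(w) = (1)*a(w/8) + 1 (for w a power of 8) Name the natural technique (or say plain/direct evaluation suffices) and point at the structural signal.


Method: the master substitution — the recursive call is at index w/8 rather than a shift, a divide-and-conquer shape — substituting w = 8^m linearizes it.


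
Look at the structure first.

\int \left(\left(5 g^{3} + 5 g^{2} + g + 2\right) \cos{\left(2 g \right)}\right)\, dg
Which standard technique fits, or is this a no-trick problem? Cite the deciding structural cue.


Method: integration by parts — differentiate 5 g^{3} + 5 g^{2} + g + 2, integrate \cos{\left(2 g \right)}: each pass lowers the polynomial degree, so parts terminates.


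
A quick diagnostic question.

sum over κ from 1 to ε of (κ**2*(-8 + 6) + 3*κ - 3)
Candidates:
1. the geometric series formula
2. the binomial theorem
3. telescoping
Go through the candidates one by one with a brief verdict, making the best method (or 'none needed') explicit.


Method: no special technique — every summand is a constant multiple of a power of κ — apply the standard power-sum identities one degree at a time.
- the geometric series formula: there is no constant term-to-term ratio.
- the binomial theorem — the summand does not match any term pattern of an expanded binomial power.
- telescoping: as presented, consecutive terms share no shifted copy to cancel against — no rewrite is on display to change that.


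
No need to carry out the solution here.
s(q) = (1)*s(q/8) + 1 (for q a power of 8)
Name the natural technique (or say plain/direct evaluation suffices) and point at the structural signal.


Method: the master substitution — recursion at q/8 is multiplicative in the index; logarithmic reindexing via q = 8^m linearizes it.


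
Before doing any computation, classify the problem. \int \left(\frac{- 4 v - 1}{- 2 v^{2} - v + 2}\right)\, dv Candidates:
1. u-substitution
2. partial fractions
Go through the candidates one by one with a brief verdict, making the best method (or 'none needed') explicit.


Diagnosis: u-substitution — set u = - 2 v^{2} - v + 2: a constant multiple of its derivative, namely - 4 v - 1, is present as a factor once the integrand is collected, so the du is sitting there waiting.
- u-substitution — applicable, and directly so.
- partial fractions: the denominator is irreducible over the rationals — no rational-coefficient split into simpler fractions exists.


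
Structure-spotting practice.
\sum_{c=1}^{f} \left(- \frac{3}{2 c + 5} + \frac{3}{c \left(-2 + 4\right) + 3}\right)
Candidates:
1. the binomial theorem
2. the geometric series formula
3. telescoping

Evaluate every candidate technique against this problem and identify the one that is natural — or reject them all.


Best approach: telescoping — difference-of-shifts structure (each term adds \frac{3}{c \left(-2 + 4\right) + 3}, then subtracts its one-index-advanced value, which the following term adds back) leaves only the first and last pieces standing.
- the binomial theorem: the terms do not reassemble into a binomial power.
- the geometric series formula — consecutive terms are not related by a fixed multiplier.
- telescoping: applicable, and directly so.
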